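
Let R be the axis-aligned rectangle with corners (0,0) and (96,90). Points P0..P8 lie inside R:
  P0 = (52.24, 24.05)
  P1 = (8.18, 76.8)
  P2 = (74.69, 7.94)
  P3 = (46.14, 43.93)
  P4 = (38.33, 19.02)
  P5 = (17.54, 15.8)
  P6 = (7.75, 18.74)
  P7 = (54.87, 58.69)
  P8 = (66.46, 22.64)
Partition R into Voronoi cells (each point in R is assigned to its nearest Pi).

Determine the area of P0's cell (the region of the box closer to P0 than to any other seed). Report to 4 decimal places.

Area of P0's cell: 390.9478

1. box [0,96]×[0,90]: [(0, 0) (96, 0) (96, 90) (0, 90)]
2. ⊥bis P0·P1 via (30.21,50.425): [(0, 25.1918) (0, 0) (96, 0) (96, 90) (77.5904, 90)]  |A|=6125.7514
3. ⊥bis P0·P2 via (63.465,15.995): [(0, 25.1918) (0, 0) (51.9871, 0) (96, 61.334) (96, 90) (77.5904, 90)]  |A|=4776.0077
4. ⊥bis P0·P3 via (49.19,33.99): [(0, 18.8965) (0, 0) (51.9871, 0) (84.0549, 44.688)]  |A|=1955.7706
5. ⊥bis P0·P4 via (45.285,21.535): [(41.621, 31.6675) (52.7087, 1.0056) (84.0549, 44.688)]  |A|=722.7375
6. ⊥bis P0·P5 via (34.89,19.925): [(41.621, 31.6675) (52.7087, 1.0056) (84.0549, 44.688)]  |A|=722.7375
7. ⊥bis P0·P6 via (29.995,21.395): [(41.621, 31.6675) (52.7087, 1.0056) (84.0549, 44.688)]  |A|=722.7375
8. ⊥bis P0·P7 via (53.555,41.37): [(69.3366, 40.1718) (41.621, 31.6675) (52.7087, 1.0056) (80.2211, 39.3454)]  |A|=692.0776
9. ⊥bis P0·P8 via (59.35,23.345): [(60.7575, 37.5394) (41.621, 31.6675) (52.7087, 1.0056) (57.8446, 8.1627)]  |A|=390.9478
10. canonical 4-gon: [(60.7575, 37.5394) (41.621, 31.6675) (52.7087, 1.0056) (57.8446, 8.1627)]
11. shoelace: 390.9478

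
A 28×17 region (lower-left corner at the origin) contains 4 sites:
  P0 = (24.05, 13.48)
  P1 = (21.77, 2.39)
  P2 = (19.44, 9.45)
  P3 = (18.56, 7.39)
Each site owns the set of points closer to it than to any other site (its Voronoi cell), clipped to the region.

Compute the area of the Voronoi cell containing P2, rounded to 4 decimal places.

1. box [0,28]×[0,17]: [(0, 0) (28, 0) (28, 17) (0, 17)]
2. ⊥bis P2·P0 via (21.745,11.465): [(0, 0) (28, 0) (28, 4.3098) (16.9064, 17) (0, 17)]  |A|=405.6097
3. ⊥bis P2·P1 via (20.605,5.92): [(0, 0) (2.6671, 0) (25.2517, 7.4536) (16.9064, 17) (0, 17)]  |A|=305.2776
4. ⊥bis P2·P3 via (19,8.42): [(0, 16.5365) (23.0011, 6.7108) (25.2517, 7.4536) (16.9064, 17) (0, 17)]  |A|=106.1492
5. canonical 5-gon: [(0, 16.5365) (23.0011, 6.7108) (25.2517, 7.4536) (16.9064, 17) (0, 17)]
6. shoelace: 106.1492

Area of P2's cell: 106.1492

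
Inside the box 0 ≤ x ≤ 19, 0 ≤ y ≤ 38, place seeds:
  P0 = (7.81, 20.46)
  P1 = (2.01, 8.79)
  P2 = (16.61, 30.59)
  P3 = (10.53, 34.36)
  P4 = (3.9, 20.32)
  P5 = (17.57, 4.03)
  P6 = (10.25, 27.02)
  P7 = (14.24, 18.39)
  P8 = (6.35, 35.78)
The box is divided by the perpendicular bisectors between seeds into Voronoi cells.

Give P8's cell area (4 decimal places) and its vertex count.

1. box [0,19]×[0,38]: [(0, 0) (19, 0) (19, 38) (0, 38)]
2. ⊥bis P8·P0 via (7.08,28.12): [(0, 27.4453) (19, 29.256) (19, 38) (0, 38)]  |A|=183.3381
3. ⊥bis P8·P1 via (4.18,22.285): [(0, 27.4453) (19, 29.256) (19, 38) (0, 38)]  |A|=183.3381
4. ⊥bis P8·P2 via (11.48,33.185): [(0, 27.4453) (9.011, 28.304) (13.9157, 38) (0, 38)]  |A|=115.0171
5. ⊥bis P8·P3 via (8.44,35.07): [(0, 27.4453) (6.0455, 28.0214) (9.4354, 38) (0, 38)]  |A|=78.9801
6. ⊥bis P8·P4 via (5.125,28.05): [(0, 28.8622) (5.5833, 27.9774) (6.0455, 28.0214) (9.4354, 38) (0, 38)]  |A|=75.0246
7. ⊥bis P8·P5 via (11.96,19.905): [(0, 28.8622) (5.5833, 27.9774) (6.0455, 28.0214) (9.4354, 38) (0, 38)]  |A|=75.0246
8. ⊥bis P8·P6 via (8.3,31.4): [(0, 28.8622) (1.9172, 28.5583) (6.996, 30.8195) (9.4354, 38) (0, 38)]  |A|=68.7788
9. ⊥bis P8·P7 via (10.295,27.085): [(0, 28.8622) (1.9172, 28.5583) (6.996, 30.8195) (9.4354, 38) (0, 38)]  |A|=68.7788
10. canonical 5-gon: [(0, 28.8622) (1.9172, 28.5583) (6.996, 30.8195) (9.4354, 38) (0, 38)]
11. shoelace: 68.7788

Area of P8's cell: 68.7788 (5 vertices)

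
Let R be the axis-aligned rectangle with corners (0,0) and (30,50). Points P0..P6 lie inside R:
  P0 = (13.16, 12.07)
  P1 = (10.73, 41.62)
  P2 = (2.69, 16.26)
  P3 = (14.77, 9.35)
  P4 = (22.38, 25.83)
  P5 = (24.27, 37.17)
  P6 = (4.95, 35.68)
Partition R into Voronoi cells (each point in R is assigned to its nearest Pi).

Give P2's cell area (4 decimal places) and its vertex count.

Area of P2's cell: 186.2771 (6 vertices)

1. box [0,30]×[0,50]: [(0, 0) (30, 0) (30, 50) (0, 50)]
2. ⊥bis P2·P0 via (7.925,14.165): [(0, 0) (2.2563, 0) (22.2658, 50) (0, 50)]  |A|=613.0535
3. ⊥bis P2·P1 via (6.71,28.94): [(0, 31.0673) (0, 0) (2.2563, 0) (13.0353, 26.9347)]  |A|=232.8721
4. ⊥bis P2·P3 via (8.73,12.805): [(0, 31.0673) (0, 0) (1.4053, 0) (4.2383, 4.9527) (13.0353, 26.9347)]  |A|=230.7647
5. ⊥bis P2·P4 via (12.535,21.045): [(9.0599, 28.195) (0, 31.0673) (0, 0) (1.4053, 0) (4.2383, 4.9527) (11.5167, 23.1401)]  |A|=222.2651
6. ⊥bis P2·P5 via (13.48,26.715): [(9.0599, 28.195) (0, 31.0673) (0, 0) (1.4053, 0) (4.2383, 4.9527) (11.5167, 23.1401)]  |A|=222.2651
7. ⊥bis P2·P6 via (3.82,25.97): [(10.5203, 25.1903) (0, 26.4146) (0, 0) (1.4053, 0) (4.2383, 4.9527) (11.5167, 23.1401)]  |A|=186.2771
8. canonical 6-gon: [(10.5203, 25.1903) (0, 26.4146) (0, 0) (1.4053, 0) (4.2383, 4.9527) (11.5167, 23.1401)]
9. shoelace: 186.2771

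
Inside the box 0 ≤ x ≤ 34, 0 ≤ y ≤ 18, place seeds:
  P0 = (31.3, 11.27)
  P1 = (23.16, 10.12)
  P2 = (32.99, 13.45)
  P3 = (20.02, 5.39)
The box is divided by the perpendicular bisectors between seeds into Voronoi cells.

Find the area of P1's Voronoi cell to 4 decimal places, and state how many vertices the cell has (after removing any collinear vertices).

1. box [0,34]×[0,18]: [(0, 0) (34, 0) (34, 18) (0, 18)]
2. ⊥bis P1·P0 via (27.23,10.695): [(0, 0) (28.741, 0) (26.198, 18) (0, 18)]  |A|=494.4504
3. ⊥bis P1·P2 via (28.075,11.785): [(0, 0) (28.741, 0) (26.3613, 16.8437) (25.9696, 18) (0, 18)]  |A|=494.3184
4. ⊥bis P1·P3 via (21.59,7.755): [(28.272, 3.3191) (26.3613, 16.8437) (25.9696, 18) (6.1572, 18)]  |A|=146.9755
5. canonical 4-gon: [(28.272, 3.3191) (26.3613, 16.8437) (25.9696, 18) (6.1572, 18)]
6. shoelace: 146.9755

Area of P1's cell: 146.9755 (4 vertices)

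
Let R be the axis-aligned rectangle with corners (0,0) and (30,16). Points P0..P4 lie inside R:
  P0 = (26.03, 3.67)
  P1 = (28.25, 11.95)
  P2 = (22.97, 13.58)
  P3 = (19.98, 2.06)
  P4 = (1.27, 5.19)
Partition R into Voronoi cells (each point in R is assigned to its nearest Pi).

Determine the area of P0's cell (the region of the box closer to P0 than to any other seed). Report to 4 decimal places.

1. box [0,30]×[0,16]: [(0, 0) (30, 0) (30, 16) (0, 16)]
2. ⊥bis P0·P1 via (27.14,7.81): [(0, 15.0867) (0, 0) (30, 0) (30, 7.0432)]  |A|=331.9478
3. ⊥bis P0·P2 via (24.5,8.625): [(24.3142, 8.5676) (0, 1.0599) (0, 0) (30, 0) (30, 7.0432)]  |A|=161.423
4. ⊥bis P0·P3 via (23.005,2.865): [(24.3142, 8.5676) (21.7021, 7.7611) (23.7674, 0) (30, 0) (30, 7.0432)]  |A|=57.6917
5. ⊥bis P0·P4 via (13.65,4.43): [(24.3142, 8.5676) (21.7021, 7.7611) (23.7674, 0) (30, 0) (30, 7.0432)]  |A|=57.6917
6. canonical 5-gon: [(24.3142, 8.5676) (21.7021, 7.7611) (23.7674, 0) (30, 0) (30, 7.0432)]
7. shoelace: 57.6917

Area of P0's cell: 57.6917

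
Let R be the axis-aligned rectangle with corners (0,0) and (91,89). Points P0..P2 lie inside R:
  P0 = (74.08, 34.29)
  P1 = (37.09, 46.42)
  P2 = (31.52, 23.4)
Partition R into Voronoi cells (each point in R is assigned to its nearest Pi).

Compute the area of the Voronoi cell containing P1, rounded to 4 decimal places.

1. box [0,91]×[0,89]: [(0, 0) (91, 0) (91, 89) (0, 89)]
2. ⊥bis P1·P0 via (55.585,40.355): [(0, 0) (42.3515, 0) (71.537, 89) (0, 89)]  |A|=5068.0387
3. ⊥bis P1·P2 via (34.305,34.91): [(0, 43.2106) (52.3663, 30.5398) (71.537, 89) (0, 89)]  |A|=3289.9454
4. canonical 4-gon: [(0, 43.2106) (52.3663, 30.5398) (71.537, 89) (0, 89)]
5. shoelace: 3289.9454

Area of P1's cell: 3289.9454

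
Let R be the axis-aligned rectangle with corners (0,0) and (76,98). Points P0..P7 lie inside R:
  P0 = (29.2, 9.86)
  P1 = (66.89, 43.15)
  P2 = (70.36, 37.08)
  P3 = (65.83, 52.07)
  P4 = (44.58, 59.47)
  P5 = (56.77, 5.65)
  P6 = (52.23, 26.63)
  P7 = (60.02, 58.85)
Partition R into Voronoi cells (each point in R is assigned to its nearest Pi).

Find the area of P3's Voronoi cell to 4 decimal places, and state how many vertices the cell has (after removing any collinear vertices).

Area of P3's cell: 217.2650 (4 vertices)

1. box [0,76]×[0,98]: [(0, 0) (76, 0) (76, 98) (0, 98)]
2. ⊥bis P3·P0 via (47.515,30.965): [(0, 72.1987) (76, 6.2456) (76, 98) (0, 98)]  |A|=4467.1163
3. ⊥bis P3·P1 via (66.36,47.61): [(0, 72.1987) (32.9143, 43.6355) (76, 48.7556) (76, 98) (0, 98)]  |A|=3551.3315
4. ⊥bis P3·P2 via (68.095,44.575): [(0, 72.1987) (32.9143, 43.6355) (76, 48.7556) (76, 98) (0, 98)]  |A|=3551.3315
5. ⊥bis P3·P4 via (55.205,55.77): [(51.7592, 45.8749) (76, 48.7556) (76, 98) (69.911, 98)]  |A|=755.5581
6. ⊥bis P3·P5 via (61.3,28.86): [(51.7592, 45.8749) (76, 48.7556) (76, 98) (69.911, 98)]  |A|=755.5581
7. ⊥bis P3·P6 via (59.03,39.35): [(51.7592, 45.8749) (76, 48.7556) (76, 98) (69.911, 98)]  |A|=755.5581
8. ⊥bis P3·P7 via (62.925,55.46): [(51.7675, 45.8988) (51.7592, 45.8749) (76, 48.7556) (76, 66.6644)]  |A|=217.265
9. canonical 4-gon: [(51.7675, 45.8988) (51.7592, 45.8749) (76, 48.7556) (76, 66.6644)]
10. shoelace: 217.265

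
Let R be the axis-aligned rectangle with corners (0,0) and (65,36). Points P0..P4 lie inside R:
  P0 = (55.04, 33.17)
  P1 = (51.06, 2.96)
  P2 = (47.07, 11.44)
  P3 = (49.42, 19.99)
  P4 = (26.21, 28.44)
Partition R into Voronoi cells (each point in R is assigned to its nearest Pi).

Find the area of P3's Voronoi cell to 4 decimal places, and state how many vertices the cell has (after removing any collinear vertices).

Area of P3's cell: 318.0647 (5 vertices)

1. box [0,65]×[0,36]: [(0, 0) (65, 0) (65, 36) (0, 36)]
2. ⊥bis P3·P0 via (52.23,26.58): [(0, 0) (65, 0) (65, 21.1348) (30.1383, 36) (0, 36)]  |A|=2080.887
3. ⊥bis P3·P1 via (50.24,11.475): [(0, 6.6369) (65, 12.8964) (65, 21.1348) (30.1383, 36) (0, 36)]  |A|=1446.0563
4. ⊥bis P3·P2 via (48.245,15.715): [(0, 28.9753) (60.1864, 12.4328) (65, 12.8964) (65, 21.1348) (30.1383, 36) (0, 36)]  |A|=773.8199
5. ⊥bis P3·P4 via (37.815,24.215): [(35.9507, 19.0941) (60.1864, 12.4328) (65, 12.8964) (65, 21.1348) (40.4974, 31.5828)]  |A|=318.0647
6. canonical 5-gon: [(35.9507, 19.0941) (60.1864, 12.4328) (65, 12.8964) (65, 21.1348) (40.4974, 31.5828)]
7. shoelace: 318.0647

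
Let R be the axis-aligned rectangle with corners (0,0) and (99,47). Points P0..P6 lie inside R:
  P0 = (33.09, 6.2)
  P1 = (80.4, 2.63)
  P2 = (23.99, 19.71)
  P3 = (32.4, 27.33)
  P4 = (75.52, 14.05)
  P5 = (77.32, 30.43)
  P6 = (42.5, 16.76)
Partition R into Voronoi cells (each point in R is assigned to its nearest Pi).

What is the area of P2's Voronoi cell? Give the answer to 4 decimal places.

1. box [0,99]×[0,47]: [(0, 0) (99, 0) (99, 47) (0, 47)]
2. ⊥bis P2·P0 via (28.54,12.955): [(0, 0) (9.3068, 0) (79.0837, 47) (0, 47)]  |A|=2077.1777
3. ⊥bis P2·P1 via (52.195,11.17): [(0, 0) (9.3068, 0) (58.9343, 33.4278) (63.0437, 47) (0, 47)]  |A|=1968.3289
4. ⊥bis P2·P3 via (28.195,23.52): [(0, 0) (9.3068, 0) (34.2703, 16.8148) (6.9206, 47) (0, 47)]  |A|=988.0489
5. ⊥bis P2·P4 via (49.755,16.88): [(0, 0) (9.3068, 0) (34.2703, 16.8148) (6.9206, 47) (0, 47)]  |A|=988.0489
6. ⊥bis P2·P5 via (50.655,25.07): [(0, 0) (9.3068, 0) (34.2703, 16.8148) (6.9206, 47) (0, 47)]  |A|=988.0489
7. ⊥bis P2·P6 via (33.245,18.235): [(0, 0) (9.3068, 0) (32.8681, 15.8703) (33.2059, 17.9896) (6.9206, 47) (0, 47)]  |A|=986.7226
8. canonical 6-gon: [(0, 0) (9.3068, 0) (32.8681, 15.8703) (33.2059, 17.9896) (6.9206, 47) (0, 47)]
9. shoelace: 986.7226

Area of P2's cell: 986.7226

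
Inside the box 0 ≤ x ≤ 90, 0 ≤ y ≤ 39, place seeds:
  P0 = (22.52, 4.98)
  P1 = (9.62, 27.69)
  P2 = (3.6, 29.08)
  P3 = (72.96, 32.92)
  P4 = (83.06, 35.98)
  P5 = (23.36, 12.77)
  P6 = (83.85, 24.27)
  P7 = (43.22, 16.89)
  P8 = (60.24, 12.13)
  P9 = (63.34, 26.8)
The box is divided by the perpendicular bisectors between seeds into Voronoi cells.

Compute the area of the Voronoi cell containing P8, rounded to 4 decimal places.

1. box [0,90]×[0,39]: [(0, 0) (90, 0) (90, 39) (0, 39)]
2. ⊥bis P8·P0 via (41.38,8.555): [(43.0016, 0) (90, 0) (90, 39) (35.609, 39)]  |A|=1977.0923
3. ⊥bis P8·P1 via (34.93,19.91): [(37.5883, 28.5581) (43.0016, 0) (90, 0) (90, 39) (40.798, 39)]  |A|=1950.0006
4. ⊥bis P8·P2 via (31.92,20.605): [(37.5883, 28.5581) (43.0016, 0) (90, 0) (90, 39) (40.798, 39)]  |A|=1950.0006
5. ⊥bis P8·P3 via (66.6,22.525): [(40.6199, 38.4205) (37.5883, 28.5581) (43.0016, 0) (90, 0) (90, 8.2081)]  |A|=1175.4905
6. ⊥bis P8·P4 via (71.65,24.055): [(85.0413, 11.242) (40.6199, 38.4205) (37.5883, 28.5581) (43.0016, 0) (90, 0) (90, 6.4975)]  |A|=1171.2493
7. ⊥bis P8·P5 via (41.8,12.45): [(85.0413, 11.242) (42.2335, 37.4332) (41.7029, 6.8518) (43.0016, 0) (90, 0) (90, 6.4975)]  |A|=1093.1218
8. ⊥bis P8·P6 via (72.045,18.2): [(71.2996, 19.6496) (42.2335, 37.4332) (41.7029, 6.8518) (43.0016, 0) (81.4032, 0)]  |A|=936.1541
9. ⊥bis P8·P7 via (51.73,14.51): [(71.2996, 19.6496) (55.8167, 29.1226) (47.672, 0) (81.4032, 0)]  |A|=595.4316
10. ⊥bis P8·P9 via (61.79,19.465): [(72.5654, 17.188) (53.5998, 21.1957) (47.672, 0) (81.4032, 0)]  |A|=502.7593
11. canonical 4-gon: [(72.5654, 17.188) (53.5998, 21.1957) (47.672, 0) (81.4032, 0)]
12. shoelace: 502.7593

Area of P8's cell: 502.7593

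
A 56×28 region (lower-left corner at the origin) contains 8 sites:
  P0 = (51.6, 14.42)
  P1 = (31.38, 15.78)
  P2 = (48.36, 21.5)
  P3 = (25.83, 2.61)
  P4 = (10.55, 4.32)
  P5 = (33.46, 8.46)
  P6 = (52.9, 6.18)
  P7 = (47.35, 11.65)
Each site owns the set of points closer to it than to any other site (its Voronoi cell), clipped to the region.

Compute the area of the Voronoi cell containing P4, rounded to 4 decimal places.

1. box [0,56]×[0,28]: [(0, 0) (56, 0) (56, 28) (0, 28)]
2. ⊥bis P4·P0 via (31.075,9.37): [(0, 0) (33.3804, 0) (26.4912, 28) (0, 28)]  |A|=838.2032
3. ⊥bis P4·P1 via (20.965,10.05): [(0, 0) (26.4942, 0) (11.0895, 28) (0, 28)]  |A|=526.1714
4. ⊥bis P4·P2 via (29.455,12.91): [(0, 0) (26.4942, 0) (11.0895, 28) (0, 28)]  |A|=526.1714
5. ⊥bis P4·P3 via (18.19,3.465): [(0, 0) (17.8022, 0) (19.2714, 13.1283) (11.0895, 28) (0, 28)]  |A|=469.1162
6. ⊥bis P4·P5 via (22.005,6.39): [(0, 0) (17.8022, 0) (19.2714, 13.1283) (11.0895, 28) (0, 28)]  |A|=469.1162
7. ⊥bis P4·P6 via (31.725,5.25): [(0, 0) (17.8022, 0) (19.2714, 13.1283) (11.0895, 28) (0, 28)]  |A|=469.1162
8. ⊥bis P4·P7 via (28.95,7.985): [(0, 0) (17.8022, 0) (19.2714, 13.1283) (11.0895, 28) (0, 28)]  |A|=469.1162
9. canonical 5-gon: [(0, 0) (17.8022, 0) (19.2714, 13.1283) (11.0895, 28) (0, 28)]
10. shoelace: 469.1162

Area of P4's cell: 469.1162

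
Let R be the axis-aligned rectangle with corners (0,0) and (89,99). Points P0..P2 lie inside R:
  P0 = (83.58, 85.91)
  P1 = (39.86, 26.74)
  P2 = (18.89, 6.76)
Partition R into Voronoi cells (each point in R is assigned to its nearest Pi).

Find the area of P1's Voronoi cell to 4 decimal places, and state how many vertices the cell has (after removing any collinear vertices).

Area of P1's cell: 5061.0109 (6 vertices)

1. box [0,89]×[0,99]: [(0, 0) (89, 0) (89, 99) (0, 99)]
2. ⊥bis P1·P0 via (61.72,56.325): [(0, 0) (89, 0) (89, 36.1681) (3.9643, 99) (0, 99)]  |A|=6139.5239
3. ⊥bis P1·P2 via (29.375,16.75): [(0, 47.5805) (45.3342, 0) (89, 0) (89, 36.1681) (3.9643, 99) (0, 99)]  |A|=5061.0109
4. canonical 6-gon: [(0, 47.5805) (45.3342, 0) (89, 0) (89, 36.1681) (3.9643, 99) (0, 99)]
5. shoelace: 5061.0109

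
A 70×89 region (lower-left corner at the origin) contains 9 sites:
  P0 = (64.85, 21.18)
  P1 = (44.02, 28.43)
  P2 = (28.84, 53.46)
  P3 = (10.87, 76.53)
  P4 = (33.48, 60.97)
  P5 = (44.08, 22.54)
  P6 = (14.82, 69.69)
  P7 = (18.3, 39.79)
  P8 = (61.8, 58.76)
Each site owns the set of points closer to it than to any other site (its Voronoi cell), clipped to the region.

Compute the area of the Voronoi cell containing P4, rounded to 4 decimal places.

1. box [0,70]×[0,89]: [(0, 0) (70, 0) (70, 89) (0, 89)]
2. ⊥bis P4·P0 via (49.165,41.075): [(0, 2.3139) (70, 57.5011) (70, 89) (0, 89)]  |A|=4136.4772
3. ⊥bis P4·P1 via (38.75,44.7): [(0, 32.1485) (64.2324, 52.954) (70, 57.5011) (70, 89) (0, 89)]  |A|=3178.3006
4. ⊥bis P4·P2 via (31.16,57.215): [(0, 76.467) (47.0596, 47.3916) (64.2324, 52.954) (70, 57.5011) (70, 89) (0, 89)]  |A|=2135.4964
5. ⊥bis P4·P3 via (22.175,68.75): [(19.2856, 64.5515) (47.0596, 47.3916) (64.2324, 52.954) (70, 57.5011) (70, 89) (36.1109, 89)]  |A|=1573.2145
6. ⊥bis P4·P5 via (38.78,41.755): [(19.2856, 64.5515) (47.0596, 47.3916) (64.2324, 52.954) (70, 57.5011) (70, 89) (36.1109, 89)]  |A|=1573.2145
7. ⊥bis P4·P6 via (24.15,65.33): [(33.3079, 84.927) (22.7779, 62.3938) (47.0596, 47.3916) (64.2324, 52.954) (70, 57.5011) (70, 89) (36.1109, 89)]  |A|=1522.5084
8. ⊥bis P4·P7 via (25.89,50.38): [(33.3079, 84.927) (22.7779, 62.3938) (47.0596, 47.3916) (64.2324, 52.954) (70, 57.5011) (70, 89) (36.1109, 89)]  |A|=1522.5084
9. ⊥bis P4·P8 via (47.64,59.865): [(33.3079, 84.927) (22.7779, 62.3938) (46.6847, 47.6232) (49.9136, 89) (36.1109, 89)]  |A|=712.195
10. canonical 5-gon: [(33.3079, 84.927) (22.7779, 62.3938) (46.6847, 47.6232) (49.9136, 89) (36.1109, 89)]
11. shoelace: 712.195

Area of P4's cell: 712.1950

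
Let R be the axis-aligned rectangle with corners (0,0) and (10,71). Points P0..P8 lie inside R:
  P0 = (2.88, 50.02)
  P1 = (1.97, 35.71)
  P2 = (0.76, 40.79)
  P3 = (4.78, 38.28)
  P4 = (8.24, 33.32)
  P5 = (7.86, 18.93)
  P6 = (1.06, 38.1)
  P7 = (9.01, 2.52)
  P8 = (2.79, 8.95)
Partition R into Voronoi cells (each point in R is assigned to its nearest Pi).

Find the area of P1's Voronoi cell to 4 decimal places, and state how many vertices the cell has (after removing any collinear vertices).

1. box [0,10]×[0,71]: [(0, 0) (10, 0) (10, 71) (0, 71)]
2. ⊥bis P1·P0 via (2.425,42.865): [(0, 43.0192) (0, 0) (10, 0) (10, 42.3833)]  |A|=427.0125
3. ⊥bis P1·P2 via (1.365,38.25): [(0, 37.9249) (0, 0) (10, 0) (10, 40.3068)]  |A|=391.1582
4. ⊥bis P1·P3 via (3.375,36.995): [(2.073, 38.4186) (0, 37.9249) (0, 0) (10, 0) (10, 29.7513)]  |A|=349.3215
5. ⊥bis P1·P4 via (5.105,34.515): [(5.2633, 34.9303) (2.073, 38.4186) (0, 37.9249) (0, 21.1224)]  |A|=48.6216
6. ⊥bis P1·P5 via (4.915,27.32): [(1.9681, 26.2856) (5.2633, 34.9303) (2.073, 38.4186) (0, 37.9249) (0, 25.5948)]  |A|=44.2205
7. ⊥bis P1·P6 via (1.515,36.905): [(1.9681, 26.2856) (5.2633, 34.9303) (2.9556, 37.4535) (0, 36.3282) (0, 25.5948)]  |A|=40.6426
8. ⊥bis P1·P7 via (5.49,19.115): [(1.9681, 26.2856) (5.2633, 34.9303) (2.9556, 37.4535) (0, 36.3282) (0, 25.5948)]  |A|=40.6426
9. ⊥bis P1·P8 via (2.38,22.33): [(1.9681, 26.2856) (5.2633, 34.9303) (2.9556, 37.4535) (0, 36.3282) (0, 25.5948)]  |A|=40.6426
10. canonical 5-gon: [(1.9681, 26.2856) (5.2633, 34.9303) (2.9556, 37.4535) (0, 36.3282) (0, 25.5948)]
11. shoelace: 40.6426

Area of P1's cell: 40.6426 (5 vertices)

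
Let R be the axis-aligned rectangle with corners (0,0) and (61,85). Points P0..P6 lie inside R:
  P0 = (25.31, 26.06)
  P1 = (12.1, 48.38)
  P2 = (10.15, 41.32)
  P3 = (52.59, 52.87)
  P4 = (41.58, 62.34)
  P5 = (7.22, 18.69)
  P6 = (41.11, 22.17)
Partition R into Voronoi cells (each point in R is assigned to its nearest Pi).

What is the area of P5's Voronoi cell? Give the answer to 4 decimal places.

Area of P5's cell: 581.6713

1. box [0,61]×[0,85]: [(0, 0) (61, 0) (61, 85) (0, 85)]
2. ⊥bis P5·P0 via (16.265,22.375): [(0, 62.2982) (0, 0) (25.3807, 0)]  |A|=790.587
3. ⊥bis P5·P1 via (9.66,33.535): [(11.8661, 33.1724) (0, 35.1228) (0, 0) (25.3807, 0)]  |A|=629.3545
4. ⊥bis P5·P2 via (8.685,30.005): [(13.4055, 29.3938) (0, 31.1295) (0, 0) (25.3807, 0)]  |A|=581.6713
5. ⊥bis P5·P3 via (29.905,35.78): [(13.4055, 29.3938) (0, 31.1295) (0, 0) (25.3807, 0)]  |A|=581.6713
6. ⊥bis P5·P4 via (24.4,40.515): [(13.4055, 29.3938) (0, 31.1295) (0, 0) (25.3807, 0)]  |A|=581.6713
7. ⊥bis P5·P6 via (24.165,20.43): [(13.4055, 29.3938) (0, 31.1295) (0, 0) (25.3807, 0)]  |A|=581.6713
8. canonical 4-gon: [(13.4055, 29.3938) (0, 31.1295) (0, 0) (25.3807, 0)]
9. shoelace: 581.6713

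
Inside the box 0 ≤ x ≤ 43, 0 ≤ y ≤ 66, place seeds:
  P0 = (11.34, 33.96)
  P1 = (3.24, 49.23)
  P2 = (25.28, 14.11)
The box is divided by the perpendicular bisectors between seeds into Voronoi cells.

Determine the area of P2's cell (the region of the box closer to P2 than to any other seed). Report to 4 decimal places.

Area of P2's cell: 1129.8350

1. box [0,43]×[0,66]: [(0, 0) (43, 0) (43, 66) (0, 66)]
2. ⊥bis P2·P0 via (18.31,24.035): [(0, 11.1765) (0, 0) (43, 0) (43, 41.374)]  |A|=1129.835
3. ⊥bis P2·P1 via (14.26,31.67): [(0, 11.1765) (0, 0) (43, 0) (43, 41.374)]  |A|=1129.835
4. canonical 4-gon: [(0, 11.1765) (0, 0) (43, 0) (43, 41.374)]
5. shoelace: 1129.835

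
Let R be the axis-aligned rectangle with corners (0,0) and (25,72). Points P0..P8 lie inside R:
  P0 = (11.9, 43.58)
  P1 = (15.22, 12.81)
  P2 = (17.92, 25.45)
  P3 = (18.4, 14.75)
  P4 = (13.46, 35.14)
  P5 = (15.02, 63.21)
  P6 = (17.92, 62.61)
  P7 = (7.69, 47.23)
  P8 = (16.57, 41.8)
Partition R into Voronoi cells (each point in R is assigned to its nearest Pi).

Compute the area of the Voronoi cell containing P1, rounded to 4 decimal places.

1. box [0,25]×[0,72]: [(0, 0) (25, 0) (25, 72) (0, 72)]
2. ⊥bis P1·P0 via (13.56,28.195): [(0, 26.7319) (0, 0) (25, 0) (25, 29.4293)]  |A|=702.0157
3. ⊥bis P1·P2 via (16.57,19.13): [(0, 22.6695) (0, 0) (25, 0) (25, 17.3293)]  |A|=499.9846
4. ⊥bis P1·P3 via (16.81,13.78): [(13.0931, 19.8727) (0, 22.6695) (0, 0) (25, 0) (25, 0.3552)]  |A|=398.9297
5. ⊥bis P1·P4 via (14.34,23.975): [(13.0931, 19.8727) (0, 22.6695) (0, 0) (25, 0) (25, 0.3552)]  |A|=398.9297
6. ⊥bis P1·P5 via (15.12,38.01): [(13.0931, 19.8727) (0, 22.6695) (0, 0) (25, 0) (25, 0.3552)]  |A|=398.9297
7. ⊥bis P1·P6 via (16.57,37.71): [(13.0931, 19.8727) (0, 22.6695) (0, 0) (25, 0) (25, 0.3552)]  |A|=398.9297
8. ⊥bis P1·P7 via (11.455,30.02): [(13.0931, 19.8727) (0, 22.6695) (0, 0) (25, 0) (25, 0.3552)]  |A|=398.9297
9. ⊥bis P1·P8 via (15.895,27.305): [(13.0931, 19.8727) (0, 22.6695) (0, 0) (25, 0) (25, 0.3552)]  |A|=398.9297
10. canonical 5-gon: [(13.0931, 19.8727) (0, 22.6695) (0, 0) (25, 0) (25, 0.3552)]
11. shoelace: 398.9297

Area of P1's cell: 398.9297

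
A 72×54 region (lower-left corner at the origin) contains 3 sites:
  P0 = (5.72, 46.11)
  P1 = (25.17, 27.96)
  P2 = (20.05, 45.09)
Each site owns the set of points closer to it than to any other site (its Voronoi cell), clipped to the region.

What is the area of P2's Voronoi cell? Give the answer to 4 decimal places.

1. box [0,72]×[0,54]: [(0, 0) (72, 0) (72, 54) (0, 54)]
2. ⊥bis P2·P0 via (12.885,45.6): [(9.6392, 0) (72, 0) (72, 54) (13.4829, 54)]  |A|=3263.7025
3. ⊥bis P2·P1 via (22.61,36.525): [(12.0136, 33.3578) (72, 51.2872) (72, 54) (13.4829, 54)]  |A|=685.3247
4. canonical 4-gon: [(12.0136, 33.3578) (72, 51.2872) (72, 54) (13.4829, 54)]
5. shoelace: 685.3247

Area of P2's cell: 685.3247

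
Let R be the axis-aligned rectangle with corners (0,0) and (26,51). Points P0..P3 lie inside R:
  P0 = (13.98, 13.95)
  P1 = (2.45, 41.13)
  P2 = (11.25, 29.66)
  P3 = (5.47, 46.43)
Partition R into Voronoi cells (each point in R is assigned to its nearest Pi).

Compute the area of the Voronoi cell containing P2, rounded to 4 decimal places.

1. box [0,26]×[0,51]: [(0, 0) (26, 0) (26, 51) (0, 51)]
2. ⊥bis P2·P0 via (12.615,21.805): [(0, 19.6128) (26, 24.131) (26, 51) (0, 51)]  |A|=757.3305
3. ⊥bis P2·P1 via (6.85,35.395): [(0, 30.1396) (0, 19.6128) (26, 24.131) (26, 50.0872)]  |A|=474.2788
4. ⊥bis P2·P3 via (8.36,38.045): [(11.8897, 39.2616) (0, 30.1396) (0, 19.6128) (26, 24.131) (26, 44.1249)]  |A|=432.2133
5. canonical 5-gon: [(11.8897, 39.2616) (0, 30.1396) (0, 19.6128) (26, 24.131) (26, 44.1249)]
6. shoelace: 432.2133

Area of P2's cell: 432.2133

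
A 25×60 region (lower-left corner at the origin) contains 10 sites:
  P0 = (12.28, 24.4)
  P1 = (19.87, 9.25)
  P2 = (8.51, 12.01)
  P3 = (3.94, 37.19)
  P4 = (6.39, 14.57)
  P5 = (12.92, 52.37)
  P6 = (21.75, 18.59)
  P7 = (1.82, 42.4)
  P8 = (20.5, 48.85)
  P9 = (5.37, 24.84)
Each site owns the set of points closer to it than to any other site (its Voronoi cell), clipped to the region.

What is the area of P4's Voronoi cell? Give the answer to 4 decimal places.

Area of P4's cell: 87.5656

1. box [0,25]×[0,60]: [(0, 0) (25, 0) (25, 60) (0, 60)]
2. ⊥bis P4·P0 via (9.335,19.485): [(0, 25.0784) (0, 0) (25, 0) (25, 10.0987)]  |A|=439.7144
3. ⊥bis P4·P1 via (13.13,11.91): [(14.822, 16.1973) (0, 25.0784) (0, 0) (8.4296, 0)]  |A|=254.1244
4. ⊥bis P4·P2 via (7.45,13.29): [(12.5817, 17.5397) (0, 25.0784) (0, 7.1205)]  |A|=112.9702
5. ⊥bis P4·P3 via (5.165,25.88): [(12.5817, 17.5397) (0, 25.0784) (0, 7.1205)]  |A|=112.9702
6. ⊥bis P4·P5 via (9.655,33.47): [(12.5817, 17.5397) (0, 25.0784) (0, 7.1205)]  |A|=112.9702
7. ⊥bis P4·P6 via (14.07,16.58): [(12.5817, 17.5397) (0, 25.0784) (0, 7.1205)]  |A|=112.9702
8. ⊥bis P4·P7 via (4.105,28.485): [(12.5817, 17.5397) (0, 25.0784) (0, 7.1205)]  |A|=112.9702
9. ⊥bis P4·P8 via (13.445,31.71): [(12.5817, 17.5397) (0, 25.0784) (0, 7.1205)]  |A|=112.9702
10. ⊥bis P4·P9 via (5.88,19.705): [(12.5817, 17.5397) (8.5288, 19.9681) (0, 19.121) (0, 7.1205)]  |A|=87.5656
11. canonical 4-gon: [(12.5817, 17.5397) (8.5288, 19.9681) (0, 19.121) (0, 7.1205)]
12. shoelace: 87.5656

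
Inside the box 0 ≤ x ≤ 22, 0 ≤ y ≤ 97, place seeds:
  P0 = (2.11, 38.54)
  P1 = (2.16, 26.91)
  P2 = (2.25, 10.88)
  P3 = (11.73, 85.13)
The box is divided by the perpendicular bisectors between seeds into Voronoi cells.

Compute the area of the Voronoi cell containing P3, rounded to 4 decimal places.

1. box [0,22]×[0,97]: [(0, 0) (22, 0) (22, 97) (0, 97)]
2. ⊥bis P3·P0 via (6.92,61.835): [(0, 63.2639) (22, 58.7213) (22, 97) (0, 97)]  |A|=792.1638
3. ⊥bis P3·P1 via (6.945,56.02): [(0, 63.2639) (22, 58.7213) (22, 97) (0, 97)]  |A|=792.1638
4. ⊥bis P3·P2 via (6.99,48.005): [(0, 63.2639) (22, 58.7213) (22, 97) (0, 97)]  |A|=792.1638
5. canonical 4-gon: [(0, 63.2639) (22, 58.7213) (22, 97) (0, 97)]
6. shoelace: 792.1638

Area of P3's cell: 792.1638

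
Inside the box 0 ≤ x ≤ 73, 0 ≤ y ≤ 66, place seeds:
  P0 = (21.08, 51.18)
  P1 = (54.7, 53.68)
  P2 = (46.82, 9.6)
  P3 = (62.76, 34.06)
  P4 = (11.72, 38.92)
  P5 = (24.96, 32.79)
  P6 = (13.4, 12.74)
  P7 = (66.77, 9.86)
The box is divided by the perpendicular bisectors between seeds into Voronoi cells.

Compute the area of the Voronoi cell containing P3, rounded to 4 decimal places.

Area of P3's cell: 598.5354

1. box [0,73]×[0,66]: [(0, 0) (73, 0) (73, 66) (0, 66)]
2. ⊥bis P3·P0 via (41.92,42.62): [(24.4139, 0) (73, 0) (73, 66) (51.5233, 66)]  |A|=2312.0725
3. ⊥bis P3·P1 via (58.73,43.87): [(39.1254, 35.8163) (24.4139, 0) (73, 0) (73, 49.7322)]  |A|=1712.4169
4. ⊥bis P3·P2 via (54.79,21.83): [(39.1254, 35.8163) (37.9012, 32.836) (73, 9.963) (73, 49.7322)]  |A|=739.8861
5. ⊥bis P3·P4 via (37.24,36.49): [(39.1254, 35.8163) (37.9012, 32.836) (73, 9.963) (73, 49.7322)]  |A|=739.8861
6. ⊥bis P3·P5 via (43.86,33.425): [(43.7163, 37.7023) (44.0136, 28.8527) (73, 9.963) (73, 49.7322)]  |A|=707.7455
7. ⊥bis P3·P6 via (38.08,23.4): [(43.7163, 37.7023) (44.0136, 28.8527) (73, 9.963) (73, 49.7322)]  |A|=707.7455
8. ⊥bis P3·P7 via (64.765,21.96): [(43.7163, 37.7023) (44.0136, 28.8527) (56.6531, 20.6158) (73, 23.3246) (73, 49.7322)]  |A|=598.5354
9. canonical 5-gon: [(43.7163, 37.7023) (44.0136, 28.8527) (56.6531, 20.6158) (73, 23.3246) (73, 49.7322)]
10. shoelace: 598.5354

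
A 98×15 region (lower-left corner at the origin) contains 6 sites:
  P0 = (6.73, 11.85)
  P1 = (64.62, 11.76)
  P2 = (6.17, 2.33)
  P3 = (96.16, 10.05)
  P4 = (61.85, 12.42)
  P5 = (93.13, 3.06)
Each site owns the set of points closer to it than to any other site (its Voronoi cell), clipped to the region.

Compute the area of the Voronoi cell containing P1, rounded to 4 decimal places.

1. box [0,98]×[0,15]: [(0, 0) (98, 0) (98, 15) (0, 15)]
2. ⊥bis P1·P0 via (35.675,11.805): [(35.6566, 0) (98, 0) (98, 15) (35.68, 15)]  |A|=934.9754
3. ⊥bis P1·P2 via (35.395,7.045): [(35.665, 5.3715) (36.5316, 0) (98, 0) (98, 15) (35.68, 15)]  |A|=932.6255
4. ⊥bis P1·P3 via (80.39,10.905): [(35.665, 5.3715) (36.5316, 0) (79.7988, 0) (80.612, 15) (35.68, 15)]  |A|=665.7064
5. ⊥bis P1·P4 via (63.235,12.09): [(60.3544, 0) (79.7988, 0) (80.612, 15) (63.9284, 15)]  |A|=270.9606
6. ⊥bis P1·P5 via (78.875,7.41): [(60.3544, 0) (76.6138, 0) (80.4869, 12.6922) (80.612, 15) (63.9284, 15)]  |A|=250.7484
7. canonical 5-gon: [(60.3544, 0) (76.6138, 0) (80.4869, 12.6922) (80.612, 15) (63.9284, 15)]
8. shoelace: 250.7484

Area of P1's cell: 250.7484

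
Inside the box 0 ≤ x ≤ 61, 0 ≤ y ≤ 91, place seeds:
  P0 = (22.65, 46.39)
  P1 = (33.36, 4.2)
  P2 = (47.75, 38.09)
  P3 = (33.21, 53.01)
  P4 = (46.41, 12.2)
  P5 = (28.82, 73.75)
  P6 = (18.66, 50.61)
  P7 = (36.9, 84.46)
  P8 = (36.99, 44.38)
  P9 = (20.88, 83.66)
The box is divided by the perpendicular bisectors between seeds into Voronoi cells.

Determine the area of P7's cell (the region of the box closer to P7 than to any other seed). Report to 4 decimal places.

1. box [0,61]×[0,91]: [(0, 0) (61, 0) (61, 91) (0, 91)]
2. ⊥bis P7·P0 via (29.775,65.425): [(0, 76.5701) (61, 53.7372) (61, 91) (0, 91)]  |A|=1576.6289
3. ⊥bis P7·P1 via (35.13,44.33): [(0, 76.5701) (61, 53.7372) (61, 91) (0, 91)]  |A|=1576.6289
4. ⊥bis P7·P2 via (42.325,61.275): [(0, 76.5701) (41.4248, 61.0644) (61, 65.6447) (61, 91) (0, 91)]  |A|=1460.0824
5. ⊥bis P7·P3 via (35.055,68.735): [(0, 76.5701) (14.484, 71.1486) (61, 65.6909) (61, 91) (0, 91)]  |A|=1298.6089
6. ⊥bis P7·P4 via (41.655,48.33): [(0, 76.5701) (14.484, 71.1486) (61, 65.6909) (61, 91) (0, 91)]  |A|=1298.6089
7. ⊥bis P7·P5 via (32.86,79.105): [(48.7325, 67.1302) (61, 65.6909) (61, 91) (17.0932, 91)]  |A|=679.2619
8. ⊥bis P7·P6 via (27.78,67.535): [(48.7325, 67.1302) (61, 65.6909) (61, 91) (17.0932, 91)]  |A|=679.2619
9. ⊥bis P7·P8 via (36.945,64.42): [(48.7325, 67.1302) (61, 65.6909) (61, 91) (17.0932, 91)]  |A|=679.2619
10. ⊥bis P7·P9 via (28.89,84.06): [(28.9917, 82.0234) (48.7325, 67.1302) (61, 65.6909) (61, 91) (28.5434, 91)]  |A|=627.8699
11. canonical 5-gon: [(28.9917, 82.0234) (48.7325, 67.1302) (61, 65.6909) (61, 91) (28.5434, 91)]
12. shoelace: 627.8699

Area of P7's cell: 627.8699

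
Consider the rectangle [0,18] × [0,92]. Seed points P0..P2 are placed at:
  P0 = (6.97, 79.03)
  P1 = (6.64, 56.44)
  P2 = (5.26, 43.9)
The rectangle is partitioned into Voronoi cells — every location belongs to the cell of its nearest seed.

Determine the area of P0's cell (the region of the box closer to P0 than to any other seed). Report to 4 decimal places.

1. box [0,18]×[0,92]: [(0, 0) (18, 0) (18, 92) (0, 92)]
2. ⊥bis P0·P1 via (6.805,67.735): [(0, 67.8344) (18, 67.5715) (18, 92) (0, 92)]  |A|=437.3472
3. ⊥bis P0·P2 via (6.115,61.465): [(0, 67.8344) (18, 67.5715) (18, 92) (0, 92)]  |A|=437.3472
4. canonical 4-gon: [(0, 67.8344) (18, 67.5715) (18, 92) (0, 92)]
5. shoelace: 437.3472

Area of P0's cell: 437.3472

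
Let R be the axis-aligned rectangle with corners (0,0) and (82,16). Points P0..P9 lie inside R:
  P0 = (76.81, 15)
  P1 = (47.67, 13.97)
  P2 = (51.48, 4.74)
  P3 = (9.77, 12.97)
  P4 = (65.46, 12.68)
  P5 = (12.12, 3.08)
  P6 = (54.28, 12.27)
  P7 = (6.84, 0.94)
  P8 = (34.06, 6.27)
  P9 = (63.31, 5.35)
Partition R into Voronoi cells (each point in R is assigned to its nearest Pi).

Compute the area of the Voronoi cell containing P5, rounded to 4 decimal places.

1. box [0,82]×[0,16]: [(0, 0) (82, 0) (82, 16) (0, 16)]
2. ⊥bis P5·P0 via (44.465,9.04): [(0, 0) (46.1307, 0) (43.1825, 16) (0, 16)]  |A|=714.5061
3. ⊥bis P5·P1 via (29.895,8.525): [(0, 0) (32.5065, 0) (27.6052, 16) (0, 16)]  |A|=480.8932
4. ⊥bis P5·P2 via (31.8,3.91): [(0, 0) (31.9649, 0) (31.8784, 2.0501) (27.6052, 16) (0, 16)]  |A|=480.338
5. ⊥bis P5·P3 via (10.945,8.025): [(0, 5.4243) (0, 0) (31.9649, 0) (31.8784, 2.0501) (28.752, 12.2562)]  |A|=276.6277
6. ⊥bis P5·P4 via (38.79,7.88): [(0, 5.4243) (0, 0) (31.9649, 0) (31.8784, 2.0501) (28.752, 12.2562)]  |A|=276.6277
7. ⊥bis P5·P6 via (33.2,7.675): [(0, 5.4243) (0, 0) (31.9649, 0) (31.8784, 2.0501) (28.752, 12.2562)]  |A|=276.6277
8. ⊥bis P5·P7 via (9.48,2.01): [(7.385, 7.1791) (10.2947, 0) (31.9649, 0) (31.8784, 2.0501) (28.752, 12.2562)]  |A|=219.6454
9. ⊥bis P5·P8 via (23.09,4.675): [(22.2136, 10.7026) (7.385, 7.1791) (10.2947, 0) (23.7697, 0)]  |A|=130.4632
10. ⊥bis P5·P9 via (37.715,4.215): [(22.2136, 10.7026) (7.385, 7.1791) (10.2947, 0) (23.7697, 0)]  |A|=130.4632
11. canonical 4-gon: [(22.2136, 10.7026) (7.385, 7.1791) (10.2947, 0) (23.7697, 0)]
12. shoelace: 130.4632

Area of P5's cell: 130.4632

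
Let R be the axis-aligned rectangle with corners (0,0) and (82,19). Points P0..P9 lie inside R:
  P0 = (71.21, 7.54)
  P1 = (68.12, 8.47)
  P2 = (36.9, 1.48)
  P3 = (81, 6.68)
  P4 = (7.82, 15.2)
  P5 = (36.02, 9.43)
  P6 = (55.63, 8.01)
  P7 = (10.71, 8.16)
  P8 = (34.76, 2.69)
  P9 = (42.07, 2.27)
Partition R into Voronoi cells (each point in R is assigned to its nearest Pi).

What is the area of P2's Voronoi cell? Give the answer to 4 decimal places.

1. box [0,82]×[0,19]: [(0, 0) (82, 0) (82, 19) (0, 19)]
2. ⊥bis P2·P0 via (54.055,4.51): [(0, 0) (54.8516, 0) (51.4957, 19) (0, 19)]  |A|=1010.2992
3. ⊥bis P2·P1 via (52.51,4.975): [(0, 0) (53.6239, 0) (49.3699, 19) (0, 19)]  |A|=978.4406
4. ⊥bis P2·P3 via (58.95,4.08): [(0, 0) (53.6239, 0) (49.3699, 19) (0, 19)]  |A|=978.4406
5. ⊥bis P2·P4 via (22.36,8.34): [(18.4252, 0) (53.6239, 0) (49.3699, 19) (27.3894, 19)]  |A|=543.2021
6. ⊥bis P2·P5 via (36.46,5.455): [(20.1469, 3.6493) (18.4252, 0) (53.6239, 0) (52.017, 7.177)]  |A|=181.4255
7. ⊥bis P2·P6 via (46.265,4.745): [(45.6623, 6.4736) (20.1469, 3.6493) (18.4252, 0) (47.9193, 0)]  |A|=139.5919
8. ⊥bis P2·P7 via (23.805,4.82): [(45.6623, 6.4736) (23.604, 4.0319) (22.5756, 0) (47.9193, 0)]  |A|=125.2462
9. ⊥bis P2·P8 via (35.83,2.085): [(45.6623, 6.4736) (37.8206, 5.6056) (34.6511, 0) (47.9193, 0)]  |A|=63.5498
10. ⊥bis P2·P9 via (39.485,1.875): [(38.8967, 5.7247) (37.8206, 5.6056) (34.6511, 0) (39.7715, 0)]  |A|=17.4839
11. canonical 4-gon: [(38.8967, 5.7247) (37.8206, 5.6056) (34.6511, 0) (39.7715, 0)]
12. shoelace: 17.4839

Area of P2's cell: 17.4839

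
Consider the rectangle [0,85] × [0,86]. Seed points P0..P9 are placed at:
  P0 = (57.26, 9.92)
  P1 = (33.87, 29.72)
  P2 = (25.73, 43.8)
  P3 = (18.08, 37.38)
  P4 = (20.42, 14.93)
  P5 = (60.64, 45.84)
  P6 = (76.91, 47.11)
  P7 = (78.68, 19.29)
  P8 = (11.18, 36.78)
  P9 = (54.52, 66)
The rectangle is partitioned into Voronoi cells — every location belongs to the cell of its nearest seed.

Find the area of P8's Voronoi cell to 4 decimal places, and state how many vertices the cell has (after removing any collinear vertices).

Area of P8's cell: 600.6563 (4 vertices)

1. box [0,85]×[0,86]: [(0, 0) (85, 0) (85, 86) (0, 86)]
2. ⊥bis P8·P0 via (34.22,23.35): [(0, 0) (20.6093, 0) (70.7386, 86) (0, 86)]  |A|=3927.9615
3. ⊥bis P8·P1 via (22.525,33.25): [(0, 0) (12.1793, 0) (38.9382, 86) (0, 86)]  |A|=2198.0495
4. ⊥bis P8·P2 via (18.455,40.29): [(0, 78.5407) (0, 0) (12.1793, 0) (22.261, 32.4015)]  |A|=1071.5106
5. ⊥bis P8·P3 via (14.63,37.08): [(13.4486, 50.6666) (0, 78.5407) (0, 0) (12.1793, 0) (16.6148, 14.2552)]  |A|=939.9896
6. ⊥bis P8·P4 via (15.8,25.855): [(15.613, 25.7759) (13.4486, 50.6666) (0, 78.5407) (0, 19.1734)]  |A|=600.6563
7. ⊥bis P8·P5 via (35.91,41.31): [(15.613, 25.7759) (13.4486, 50.6666) (0, 78.5407) (0, 19.1734)]  |A|=600.6563
8. ⊥bis P8·P6 via (44.045,41.945): [(15.613, 25.7759) (13.4486, 50.6666) (0, 78.5407) (0, 19.1734)]  |A|=600.6563
9. ⊥bis P8·P7 via (44.93,28.035): [(15.613, 25.7759) (13.4486, 50.6666) (0, 78.5407) (0, 19.1734)]  |A|=600.6563
10. ⊥bis P8·P9 via (32.85,51.39): [(15.613, 25.7759) (13.4486, 50.6666) (0, 78.5407) (0, 19.1734)]  |A|=600.6563
11. canonical 4-gon: [(15.613, 25.7759) (13.4486, 50.6666) (0, 78.5407) (0, 19.1734)]
12. shoelace: 600.6563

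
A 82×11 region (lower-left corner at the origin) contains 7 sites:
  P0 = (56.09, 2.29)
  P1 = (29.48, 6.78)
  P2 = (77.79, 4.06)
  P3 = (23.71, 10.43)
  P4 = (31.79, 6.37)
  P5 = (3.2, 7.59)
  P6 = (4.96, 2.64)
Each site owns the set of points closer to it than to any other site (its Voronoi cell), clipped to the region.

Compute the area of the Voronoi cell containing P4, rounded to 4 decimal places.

Area of P4's cell: 150.6147

1. box [0,82]×[0,11]: [(0, 0) (82, 0) (82, 11) (0, 11)]
2. ⊥bis P4·P0 via (43.94,4.33): [(0, 0) (43.213, 0) (45.0599, 11) (0, 11)]  |A|=485.5009
3. ⊥bis P4·P1 via (30.635,6.575): [(29.468, 0) (43.213, 0) (45.0599, 11) (31.4204, 11)]  |A|=150.6147
4. ⊥bis P4·P2 via (54.79,5.215): [(29.468, 0) (43.213, 0) (45.0599, 11) (31.4204, 11)]  |A|=150.6147
5. ⊥bis P4·P3 via (27.75,8.4): [(29.468, 0) (43.213, 0) (45.0599, 11) (31.4204, 11)]  |A|=150.6147
6. ⊥bis P4·P5 via (17.495,6.98): [(29.468, 0) (43.213, 0) (45.0599, 11) (31.4204, 11)]  |A|=150.6147
7. ⊥bis P4·P6 via (18.375,4.505): [(29.468, 0) (43.213, 0) (45.0599, 11) (31.4204, 11)]  |A|=150.6147
8. canonical 4-gon: [(29.468, 0) (43.213, 0) (45.0599, 11) (31.4204, 11)]
9. shoelace: 150.6147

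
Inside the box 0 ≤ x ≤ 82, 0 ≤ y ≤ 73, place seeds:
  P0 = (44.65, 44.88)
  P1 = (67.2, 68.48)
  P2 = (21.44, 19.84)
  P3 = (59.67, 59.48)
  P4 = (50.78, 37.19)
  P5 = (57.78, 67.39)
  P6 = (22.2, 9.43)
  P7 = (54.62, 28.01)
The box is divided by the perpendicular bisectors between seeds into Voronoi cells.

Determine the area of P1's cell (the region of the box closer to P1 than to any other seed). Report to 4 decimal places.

1. box [0,82]×[0,73]: [(0, 0) (82, 0) (82, 73) (0, 73)]
2. ⊥bis P1·P0 via (55.925,56.68): [(82, 31.7651) (82, 73) (38.8451, 73)]  |A|=889.7439
3. ⊥bis P1·P2 via (44.32,44.16): [(82, 31.7651) (82, 73) (38.8451, 73)]  |A|=889.7439
4. ⊥bis P1·P3 via (63.435,63.98): [(82, 48.4473) (82, 73) (52.6541, 73)]  |A|=360.2605
5. ⊥bis P1·P4 via (58.99,52.835): [(82, 48.4473) (82, 73) (52.6541, 73)]  |A|=360.2605
6. ⊥bis P1·P5 via (62.49,67.935): [(62.8954, 64.4315) (82, 48.4473) (82, 73) (61.9039, 73)]  |A|=320.6319
7. ⊥bis P1·P6 via (44.7,38.955): [(62.8954, 64.4315) (82, 48.4473) (82, 73) (61.9039, 73)]  |A|=320.6319
8. ⊥bis P1·P7 via (60.91,48.245): [(62.8954, 64.4315) (82, 48.4473) (82, 73) (61.9039, 73)]  |A|=320.6319
9. canonical 4-gon: [(62.8954, 64.4315) (82, 48.4473) (82, 73) (61.9039, 73)]
10. shoelace: 320.6319

Area of P1's cell: 320.6319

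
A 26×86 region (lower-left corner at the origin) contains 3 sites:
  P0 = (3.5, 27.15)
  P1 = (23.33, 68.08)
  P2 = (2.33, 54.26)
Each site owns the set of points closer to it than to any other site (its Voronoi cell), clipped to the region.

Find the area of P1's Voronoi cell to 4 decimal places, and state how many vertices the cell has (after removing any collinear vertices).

1. box [0,26]×[0,86]: [(0, 0) (26, 0) (26, 86) (0, 86)]
2. ⊥bis P1·P0 via (13.415,47.615): [(0, 54.1144) (26, 41.5177) (26, 86) (0, 86)]  |A|=992.7824
3. ⊥bis P1·P2 via (12.83,61.17): [(0, 80.6657) (25.6521, 41.6863) (26, 41.5177) (26, 86) (0, 86)]  |A|=652.2337
4. canonical 5-gon: [(0, 80.6657) (25.6521, 41.6863) (26, 41.5177) (26, 86) (0, 86)]
5. shoelace: 652.2337

Area of P1's cell: 652.2337 (5 vertices)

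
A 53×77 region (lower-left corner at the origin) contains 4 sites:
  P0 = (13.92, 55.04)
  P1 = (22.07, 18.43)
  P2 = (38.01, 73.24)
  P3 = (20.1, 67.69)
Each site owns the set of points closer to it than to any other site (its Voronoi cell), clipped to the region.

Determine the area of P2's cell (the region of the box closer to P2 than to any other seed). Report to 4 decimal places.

Area of P2's cell: 706.9617

1. box [0,53]×[0,77]: [(0, 0) (53, 0) (53, 77) (0, 77)]
2. ⊥bis P2·P0 via (25.965,64.14): [(53, 28.3558) (53, 77) (16.2493, 77)]  |A|=893.8557
3. ⊥bis P2·P1 via (30.04,45.835): [(42.5411, 42.1994) (53, 39.1577) (53, 77) (16.2493, 77)]  |A|=837.3677
4. ⊥bis P2·P3 via (29.055,70.465): [(34.5268, 52.8074) (42.5411, 42.1994) (53, 39.1577) (53, 77) (27.0299, 77)]  |A|=706.9617
5. canonical 5-gon: [(34.5268, 52.8074) (42.5411, 42.1994) (53, 39.1577) (53, 77) (27.0299, 77)]
6. shoelace: 706.9617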